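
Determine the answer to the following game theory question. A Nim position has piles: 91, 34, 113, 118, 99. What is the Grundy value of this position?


We need the XOR (exclusive or) of all pile sizes.
After XOR-ing pile 1 (size 91): 0 XOR 91 = 91
After XOR-ing pile 2 (size 34): 91 XOR 34 = 121
After XOR-ing pile 3 (size 113): 121 XOR 113 = 8
After XOR-ing pile 4 (size 118): 8 XOR 118 = 126
After XOR-ing pile 5 (size 99): 126 XOR 99 = 29
The Nim-value of this position is 29.

29


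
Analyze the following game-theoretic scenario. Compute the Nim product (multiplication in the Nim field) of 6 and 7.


Nim multiplication is bilinear over XOR: (u XOR v) * w = (u*w) XOR (v*w).
So we split each operand into its bit components and XOR the pairwise Nim products.
6 = 2 + 4 (as XOR of powers of 2).
7 = 1 + 2 + 4 (as XOR of powers of 2).
Using the standard Nim-product table on single bits:
  2*2 = 3,   2*4 = 8,   2*8 = 12,
  4*4 = 6,   4*8 = 11,  8*8 = 13,
and  1*x = x (identity), k*l = l*k (commutative).
Pairwise Nim products:
  2 * 1 = 2
  2 * 2 = 3
  2 * 4 = 8
  4 * 1 = 4
  4 * 2 = 8
  4 * 4 = 6
XOR them: 2 XOR 3 XOR 8 XOR 4 XOR 8 XOR 6 = 3.
Result: 6 * 7 = 3 (in Nim).

3


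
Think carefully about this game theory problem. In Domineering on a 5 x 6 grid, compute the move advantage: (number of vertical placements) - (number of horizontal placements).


Board is 5 x 6 (rows x cols).
Left (vertical) placements: (rows-1) * cols = 4 * 6 = 24
Right (horizontal) placements: rows * (cols-1) = 5 * 5 = 25
Advantage = Left - Right = 24 - 25 = -1

-1


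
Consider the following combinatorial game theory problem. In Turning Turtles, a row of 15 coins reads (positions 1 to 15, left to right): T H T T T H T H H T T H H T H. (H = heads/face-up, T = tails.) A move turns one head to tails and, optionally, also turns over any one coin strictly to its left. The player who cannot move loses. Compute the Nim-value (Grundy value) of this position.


Coins: T H T T T H T H H T T H H T H
Key fact: a single head at position k behaves exactly like a Nim heap of size k (turning it to T and optionally flipping a coin at j < k corresponds to moving the heap from k to j, or to 0), and heads combine as a disjunctive sum (two heads at the same place would cancel, matching j XOR j = 0). So the Nim-value is the XOR of the 1-indexed positions of the heads.
Face-up positions (1-indexed): [2, 6, 8, 9, 12, 13, 15]
XOR 0 with 2: 0 XOR 2 = 2
XOR 2 with 6: 2 XOR 6 = 4
XOR 4 with 8: 4 XOR 8 = 12
XOR 12 with 9: 12 XOR 9 = 5
XOR 5 with 12: 5 XOR 12 = 9
XOR 9 with 13: 9 XOR 13 = 4
XOR 4 with 15: 4 XOR 15 = 11
Nim-value = 11

11


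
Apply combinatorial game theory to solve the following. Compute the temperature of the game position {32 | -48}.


The game is {32 | -48}, a switch {a | b} with numbers a > b.
Cooling {a | b} by t gives {a - t | b + t}, which stops being hot when a - t = b + t, i.e. at t = (a - b)/2. So the temperature of a switch is (a - b)/2.
Temperature = (Left option - Right option) / 2
= (32 - (-48)) / 2
= 80 / 2
= 40

40


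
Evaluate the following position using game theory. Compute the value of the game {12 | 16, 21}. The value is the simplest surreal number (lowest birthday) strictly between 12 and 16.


Left options: {12}, max = 12
Right options: {16, 21}, min = 16
All options are numbers and max(Left) < min(Right), so by the simplicity theorem the value is the simplest (earliest-born) number strictly between 12 and 16.
Integers 13 through 15 all lie strictly between 12 and 16.
Among integers, the simplest (lowest birthday = smallest |n|; 0 is born on day 0, +-n on day n) is 13.
No non-integer in the interval can be simpler: if x is a non-integer in the interval, then floor(x) or ceil(x) also lies in the interval (the interval contains an integer), and both are proper prefixes of x's sign expansion, i.e. born earlier. So the game value is 13.
Game value = 13

13


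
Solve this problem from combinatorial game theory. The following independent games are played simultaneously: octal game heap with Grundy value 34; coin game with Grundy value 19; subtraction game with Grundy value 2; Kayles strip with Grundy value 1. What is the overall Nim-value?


By the Sprague-Grundy theorem, the Grundy value of a sum of games is the XOR of individual Grundy values.
octal game heap: Grundy value = 34. Running XOR: 0 XOR 34 = 34
coin game: Grundy value = 19. Running XOR: 34 XOR 19 = 49
subtraction game: Grundy value = 2. Running XOR: 49 XOR 2 = 51
Kayles strip: Grundy value = 1. Running XOR: 51 XOR 1 = 50
The combined Grundy value is 50.

50


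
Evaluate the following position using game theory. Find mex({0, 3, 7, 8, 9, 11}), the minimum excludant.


Set = {0, 3, 7, 8, 9, 11}
0 is in the set.
1 is NOT in the set. This is the mex.
mex = 1

1


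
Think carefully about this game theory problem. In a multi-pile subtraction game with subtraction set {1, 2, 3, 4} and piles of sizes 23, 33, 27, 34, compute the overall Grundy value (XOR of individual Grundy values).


Subtraction set: {1, 2, 3, 4}
For this subtraction set, G(n) = n mod 5 (period = max + 1 = 5).
Pile 1 (size 23): G(23) = 23 mod 5 = 3
Pile 2 (size 33): G(33) = 33 mod 5 = 3
Pile 3 (size 27): G(27) = 27 mod 5 = 2
Pile 4 (size 34): G(34) = 34 mod 5 = 4
Total Grundy value = XOR of all: 3 XOR 3 XOR 2 XOR 4 = 6

6


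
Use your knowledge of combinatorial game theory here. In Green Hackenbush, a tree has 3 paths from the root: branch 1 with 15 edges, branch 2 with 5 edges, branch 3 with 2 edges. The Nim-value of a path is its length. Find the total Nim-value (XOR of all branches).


The tree has 3 branches from the ground vertex.
In Green Hackenbush, the Nim-value of a simple path of length k is k.
Branch 1: length 15, Nim-value = 15
Branch 2: length 5, Nim-value = 5
Branch 3: length 2, Nim-value = 2
Total Nim-value = XOR of all branch values:
0 XOR 15 = 15
15 XOR 5 = 10
10 XOR 2 = 8
Nim-value of the tree = 8

8


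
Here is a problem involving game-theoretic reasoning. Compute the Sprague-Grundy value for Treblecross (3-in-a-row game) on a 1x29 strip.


Treblecross: place X on empty cells; 3-in-a-row wins.
Playing within two cells of an existing X lets the opponent win at once, so sensible play treats the cells i-2..i+2 around each X as dead. The player left with no safe cell loses, so this is a normal-play take-away game on strips of safe cells.
Placing X at cell i (0-indexed) of a strip of k safe cells leaves independent strips of sizes max(0, i-2) and max(0, k-i-3). Hence G(k) = mex{ G(max(0,i-2)) XOR G(max(0,k-i-3)) : 0 <= i < k }, with G(0) = 0.
G(1): splits (0,0):0^0=0 -> mex({0}) = 1
G(2): splits (0,0):0^0=0 -> mex({0}) = 1
G(3): splits (0,0):0^0=0 -> mex({0}) = 1
G(4): splits (0,1):0^1=1 (0,0):0^0=0 -> mex({0, 1}) = 2
G(5): splits (0,2):0^1=1 (0,1):0^1=1 (0,0):0^0=0 -> mex({0, 1}) = 2
G(6) = mex({1}) = 0
G(7) = mex({0, 1, 2}) = 3
G(8) = mex({0, 1, 2}) = 3
G(9) = mex({0, 2}) = 1
G(10) = mex({0, 2, 3}) = 1
G(11) = mex({0, 3}) = 1
G(12) = mex({1, 3}) = 0
G(13) = mex({0, 1, 2, 3}) = 4
G(14) = mex({0, 1, 2}) = 3
G(15) = mex({0, 1, 2}) = 3
G(16) = mex({0, 1, 2, 4}) = 3
G(17) = mex({0, 1, 3, 4}) = 2
G(18) = mex({0, 1, 3, 4}) = 2
G(19) = mex({0, 1, 3, 5}) = 2
G(20) = mex({0, 1, 2, 3, 5}) = 4
G(21) = mex({0, 1, 2, 3, 5}) = 4
G(22) = mex({1, 2, 6}) = 0
G(23) = mex({0, 1, 2, 3, 4, 6}) = 5
G(24) = mex({0, 1, 2, 3, 4}) = 5
G(25) = mex({0, 1, 3, 4, 7}) = 2
G(26) = mex({0, 1, 3, 4, 5, 7}) = 2
G(27) = mex({0, 1, 3, 5}) = 2
G(28) = mex({0, 1, 2, 5}) = 3
G(29) = mex({0, 1, 2, 4, 5, 6}) = 3
Therefore G(29) = 3.

3


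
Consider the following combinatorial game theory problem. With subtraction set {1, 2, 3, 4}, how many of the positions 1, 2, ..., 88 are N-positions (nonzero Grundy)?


Subtraction set S = {1, 2, 3, 4}, so G(n) = n mod 5.
G(n) = 0 when n is a multiple of 5.
Multiples of 5 in [1, 88]: 17
N-positions (nonzero Grundy) = 88 - 17 = 71

71


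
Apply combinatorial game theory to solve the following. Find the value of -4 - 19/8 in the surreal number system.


x = -4, y = 19/8
Converting to common denominator: 8
x = -32/8, y = 19/8
x - y = -4 - 19/8 = -51/8

-51/8


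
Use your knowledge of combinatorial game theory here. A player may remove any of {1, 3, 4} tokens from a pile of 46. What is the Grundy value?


The subtraction set is S = {1, 3, 4}.
G(k) = mex{ G(k - s) : s in S, s <= k }. We compute iteratively: G(0) = 0.
G(1) = mex({0}) = 1
G(2) = mex({1}) = 0
G(3) = mex({0}) = 1
G(4) = mex({0, 1}) = 2
G(5) = mex({0, 1, 2}) = 3
G(6) = mex({0, 1, 3}) = 2
G(7) = mex({1, 2}) = 0
G(8) = mex({0, 2, 3}) = 1
G(9) = mex({1, 2, 3}) = 0
G(10) = mex({0, 2}) = 1
Observe that G(7)..G(10) = 0, 1, 0, 1 repeats G(0)..G(3) = 0, 1, 0, 1.
For k >= max(S) = 4, G(k) is determined by the previous 4 values G(k-4)..G(k-1); a window of 4 consecutive values has recurred shifted by 7, so by induction G(k + 7) = G(k) for all k >= 0: the sequence is periodic from the start with period 7.
One period: G(0..6) = 0, 1, 0, 1, 2, 3, 2.
46 mod 7 = 4, so G(46) = G(4) = 2.

2


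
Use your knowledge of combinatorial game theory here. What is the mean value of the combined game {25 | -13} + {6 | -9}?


G1 = {25 | -13}, G2 = {6 | -9}
Each is a switch {a | b} with numbers a > b; its mean value is (a + b)/2, and mean value is additive over game sums: m(G1 + G2) = m(G1) + m(G2).
Mean of G1 = (25 + (-13))/2 = 12/2 = 6
Mean of G2 = (6 + (-9))/2 = -3/2 = -3/2
Mean of G1 + G2 = 6 + -3/2 = 9/2

9/2


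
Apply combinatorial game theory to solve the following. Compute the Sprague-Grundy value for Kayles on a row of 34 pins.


Kayles: a move removes 1 or 2 adjacent pins from a contiguous row.
Removing pins from a row of k leaves two independent rows (a, b) with a + b = k - 1 (one pin) or a + b = k - 2 (two pins); an end removal gives a = 0.
By Sprague-Grundy, G(k) = mex{ G(a) XOR G(b) } over all these splits. G(0) = 0.
G(1): splits (0,0):0^0=0 -> mex({0}) = 1
G(2): splits (0,1):0^1=1 (0,0):0^0=0 -> mex({0, 1}) = 2
G(3): splits (0,2):0^2=2 (1,1):1^1=0 (0,1):0^1=1 -> mex({0, 1, 2}) = 3
G(4): splits (0,3):0^3=3 (1,2):1^2=3 (0,2):0^2=2 (1,1):1^1=0 -> mex({0, 2, 3}) = 1
G(5): splits (0,4):0^1=1 (1,3):1^3=2 (2,2):2^2=0 (0,3):0^3=3 (1,2):1^2=3 -> mex({0, 1, 2, 3}) = 4
G(6) = mex({0, 1, 2, 4}) = 3
G(7) = mex({0, 1, 3, 4, 5}) = 2
G(8) = mex({0, 2, 3, 5, 6}) = 1
G(9) = mex({0, 1, 2, 3, 6, 7}) = 4
G(10) = mex({0, 1, 3, 4, 5, 7}) = 2
G(11) = mex({0, 1, 2, 3, 4, 5}) = 6
G(12) = mex({0, 1, 2, 3, 5, 6, 7}) = 4
G(13) = mex({0, 2, 3, 4, 6, 7}) = 1
G(14) = mex({0, 1, 4, 5, 6, 7}) = 2
G(15) = mex({0, 1, 2, 3, 4, 5, 6}) = 7
G(16) = mex({0, 2, 3, 5, 6, 7}) = 1
G(17) = mex({0, 1, 2, 3, 5, 6, 7}) = 4
G(18) = mex({0, 1, 2, 4, 5, 6}) = 3
G(19) = mex({0, 1, 3, 4, 5, 7}) = 2
G(20) = mex({0, 2, 3, 4, 5, 6, 7}) = 1
G(21) = mex({0, 1, 2, 3, 5, 6, 7}) = 4
G(22) = mex({0, 1, 2, 3, 4, 5, 7}) = 6
G(23) = mex({0, 1, 2, 3, 4, 5, 6}) = 7
G(24) = mex({0, 1, 2, 3, 5, 6, 7}) = 4
G(25) = mex({0, 2, 3, 4, 6, 7}) = 1
G(26) = mex({0, 1, 3, 4, 5, 6, 7}) = 2
G(27) = mex({0, 1, 2, 3, 4, 5, 6, 7}) = 8
G(28) = mex({0, 1, 2, 3, 4, 6, 7, 8}) = 5
G(29) = mex({0, 1, 2, 3, 5, 6, 7, 8, 9}) = 4
G(30) = mex({0, 1, 2, 3, 4, 5, 6, 9, 10}) = 7
G(31) = mex({0, 1, 3, 4, 5, 7, 10, 11}) = 2
G(32) = mex({0, 2, 3, 4, 5, 6, 7, 9, 11}) = 1
G(33) = mex({0, 1, 2, 3, 4, 5, 6, 7, 9, 12}) = 8
G(34) = mex({0, 1, 2, 3, 4, 5, 7, 8, 11, 12}) = 6
Therefore G(34) = 6.

6


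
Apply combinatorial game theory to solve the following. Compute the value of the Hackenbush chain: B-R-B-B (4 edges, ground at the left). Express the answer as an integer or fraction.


Edges (from ground): B-R-B-B
By Berlekamp's sign-expansion rule, a Blue-Red Hackenbush stalk has the value of the surreal number whose sign sequence is the edge sequence with B -> + and R -> -.
Sign sequence: +-++
Trace the sign expansion in the surreal number tree, starting from 0:
Edge 1: B (sign +) -> bounds (0, +inf), value = 1
Edge 2: R (sign -) -> bounds (0, 1), value = 1/2
Edge 3: B (sign +) -> bounds (1/2, 1), value = 3/4
Edge 4: B (sign +) -> bounds (3/4, 1), value = 7/8
Game value = 7/8

7/8


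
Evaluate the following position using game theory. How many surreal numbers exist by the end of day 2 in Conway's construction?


Day 0: {|} = 0 is born. Count = 1.
Day n: the number of surreal numbers born by day n is 2^(n+1) - 1.
By day 0: 2^1 - 1 = 1
By day 1: 2^2 - 1 = 3
By day 2: 2^3 - 1 = 7
By day 2: 7 surreal numbers.

7


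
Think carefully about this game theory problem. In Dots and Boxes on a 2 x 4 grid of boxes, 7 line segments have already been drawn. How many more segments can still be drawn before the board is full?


Grid: 2 x 4 boxes, i.e. 3 rows and 5 columns of dots.
Horizontal edges: (rows + 1) * cols = 3 * 4 = 12
Vertical edges: rows * (cols + 1) = 2 * 5 = 10
Total edges: 12 + 10 = 22
Edges drawn: 7
Remaining: 22 - 7 = 15

15


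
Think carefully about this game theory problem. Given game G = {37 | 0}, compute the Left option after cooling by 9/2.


Original game: {37 | 0} (a switch {a | b} with a > b).
Cooling by t (for t below the temperature (a - b)/2 = 37/2) taxes each move by t: {a | b} cooled by t is {a - t | b + t}.
Cooling amount: t = 9/2
Cooled Left option: 37 - 9/2 = 65/2
Cooled Right option: 0 + 9/2 = 9/2
Cooled game: {65/2 | 9/2}
Left option = 65/2

65/2


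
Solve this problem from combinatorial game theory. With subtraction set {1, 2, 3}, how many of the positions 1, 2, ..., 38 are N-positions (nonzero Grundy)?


Subtraction set S = {1, 2, 3}, so G(n) = n mod 4.
G(n) = 0 when n is a multiple of 4.
Multiples of 4 in [1, 38]: 9
N-positions (nonzero Grundy) = 38 - 9 = 29

29


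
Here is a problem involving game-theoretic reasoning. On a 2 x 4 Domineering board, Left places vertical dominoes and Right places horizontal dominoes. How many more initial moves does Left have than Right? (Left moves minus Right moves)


Board is 2 x 4 (rows x cols).
Left (vertical) placements: (rows-1) * cols = 1 * 4 = 4
Right (horizontal) placements: rows * (cols-1) = 2 * 3 = 6
Advantage = Left - Right = 4 - 6 = -2

-2


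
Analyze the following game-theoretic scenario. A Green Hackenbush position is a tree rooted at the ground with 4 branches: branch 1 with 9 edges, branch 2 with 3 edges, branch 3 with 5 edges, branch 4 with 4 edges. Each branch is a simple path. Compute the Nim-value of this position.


The tree has 4 branches from the ground vertex.
In Green Hackenbush, the Nim-value of a simple path of length k is k.
Branch 1: length 9, Nim-value = 9
Branch 2: length 3, Nim-value = 3
Branch 3: length 5, Nim-value = 5
Branch 4: length 4, Nim-value = 4
Total Nim-value = XOR of all branch values:
0 XOR 9 = 9
9 XOR 3 = 10
10 XOR 5 = 15
15 XOR 4 = 11
Nim-value of the tree = 11

11


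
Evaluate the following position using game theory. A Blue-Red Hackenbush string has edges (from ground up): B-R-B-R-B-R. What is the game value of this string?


Edges (from ground): B-R-B-R-B-R
By Berlekamp's sign-expansion rule, a Blue-Red Hackenbush stalk has the value of the surreal number whose sign sequence is the edge sequence with B -> + and R -> -.
Sign sequence: +-+-+-
Trace the sign expansion in the surreal number tree, starting from 0:
Edge 1: B (sign +) -> bounds (0, +inf), value = 1
Edge 2: R (sign -) -> bounds (0, 1), value = 1/2
Edge 3: B (sign +) -> bounds (1/2, 1), value = 3/4
Edge 4: R (sign -) -> bounds (1/2, 3/4), value = 5/8
Edge 5: B (sign +) -> bounds (5/8, 3/4), value = 11/16
Edge 6: R (sign -) -> bounds (5/8, 11/16), value = 21/32
Game value = 21/32

21/32


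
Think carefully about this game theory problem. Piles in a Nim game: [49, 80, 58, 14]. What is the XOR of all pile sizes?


We need the XOR (exclusive or) of all pile sizes.
After XOR-ing pile 1 (size 49): 0 XOR 49 = 49
After XOR-ing pile 2 (size 80): 49 XOR 80 = 97
After XOR-ing pile 3 (size 58): 97 XOR 58 = 91
After XOR-ing pile 4 (size 14): 91 XOR 14 = 85
The Nim-value of this position is 85.

85


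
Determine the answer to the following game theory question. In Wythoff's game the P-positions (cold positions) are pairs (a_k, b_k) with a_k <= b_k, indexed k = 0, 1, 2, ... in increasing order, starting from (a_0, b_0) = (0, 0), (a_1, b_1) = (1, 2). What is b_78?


By Wythoff's theorem, a_k = floor(k * phi) and b_k = floor(k * phi^2) = a_k + k, where phi = (1 + sqrt(5))/2 is the golden ratio.
phi = (1 + sqrt(5))/2 = 1.618034
phi^2 = phi + 1 = 2.618034
k = 78
k * phi^2 = 78 * 2.618034 = 204.206651
b_78 = floor(k * phi^2) = 204 (check: a_78 + k = 126 + 78 = 204)

204


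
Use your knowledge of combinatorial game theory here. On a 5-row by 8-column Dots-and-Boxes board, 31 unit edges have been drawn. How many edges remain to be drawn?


Grid: 5 x 8 boxes, i.e. 6 rows and 9 columns of dots.
Horizontal edges: (rows + 1) * cols = 6 * 8 = 48
Vertical edges: rows * (cols + 1) = 5 * 9 = 45
Total edges: 48 + 45 = 93
Edges drawn: 31
Remaining: 93 - 31 = 62

62


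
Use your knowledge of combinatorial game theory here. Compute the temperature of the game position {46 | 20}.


The game is {46 | 20}, a switch {a | b} with numbers a > b.
Cooling {a | b} by t gives {a - t | b + t}, which stops being hot when a - t = b + t, i.e. at t = (a - b)/2. So the temperature of a switch is (a - b)/2.
Temperature = (Left option - Right option) / 2
= (46 - (20)) / 2
= 26 / 2
= 13

13


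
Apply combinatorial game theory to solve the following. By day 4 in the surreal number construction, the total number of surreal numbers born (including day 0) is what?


Day 0: {|} = 0 is born. Count = 1.
Day n: the number of surreal numbers born by day n is 2^(n+1) - 1.
By day 0: 2^1 - 1 = 1
By day 1: 2^2 - 1 = 3
By day 2: 2^3 - 1 = 7
By day 3: 2^4 - 1 = 15
By day 4: 2^5 - 1 = 31
By day 4: 31 surreal numbers.

31


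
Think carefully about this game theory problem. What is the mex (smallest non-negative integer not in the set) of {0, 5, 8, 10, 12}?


Set = {0, 5, 8, 10, 12}
0 is in the set.
1 is NOT in the set. This is the mex.
mex = 1

1


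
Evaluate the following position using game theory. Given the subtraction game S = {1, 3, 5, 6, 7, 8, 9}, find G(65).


The subtraction set is S = {1, 3, 5, 6, 7, 8, 9}.
G(k) = mex{ G(k - s) : s in S, s <= k }. We compute iteratively: G(0) = 0.
G(1) = mex({0}) = 1
G(2) = mex({1}) = 0
G(3) = mex({0}) = 1
G(4) = mex({1}) = 0
G(5) = mex({0}) = 1
G(6) = mex({0, 1}) = 2
G(7) = mex({0, 1, 2}) = 3
G(8) = mex({0, 1, 3}) = 2
G(9) = mex({0, 1, 2}) = 3
G(10) = mex({0, 1, 3}) = 2
G(11) = mex({0, 1, 2}) = 3
G(12) = mex({0, 1, 2, 3}) = 4
G(13) = mex({0, 1, 2, 3, 4}) = 5
G(14) = mex({1, 2, 3, 5}) = 0
G(15) = mex({0, 2, 3, 4}) = 1
G(16) = mex({1, 2, 3, 5}) = 0
G(17) = mex({0, 2, 3, 4}) = 1
G(18) = mex({1, 2, 3, 4, 5}) = 0
G(19) = mex({0, 2, 3, 4, 5}) = 1
G(20) = mex({0, 1, 3, 4, 5}) = 2
G(21) = mex({0, 1, 2, 4, 5}) = 3
G(22) = mex({0, 1, 3, 5}) = 2
Observe that G(14)..G(22) = 0, 1, 0, 1, 0, 1, 2, 3, 2 repeats G(0)..G(8) = 0, 1, 0, 1, 0, 1, 2, 3, 2.
For k >= max(S) = 9, G(k) is determined by the previous 9 values G(k-9)..G(k-1); a window of 9 consecutive values has recurred shifted by 14, so by induction G(k + 14) = G(k) for all k >= 0: the sequence is periodic from the start with period 14.
One period: G(0..13) = 0, 1, 0, 1, 0, 1, 2, 3, 2, 3, 2, 3, 4, 5.
65 mod 14 = 9, so G(65) = G(9) = 3.

3


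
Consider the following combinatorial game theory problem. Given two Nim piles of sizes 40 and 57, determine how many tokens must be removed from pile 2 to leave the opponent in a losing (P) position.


Piles: 40 and 57
Current XOR: 40 XOR 57 = 17 (non-zero, so this is an N-position).
To make the XOR zero, we need to find a move that balances the piles.
For pile 2 (size 57): target = 57 XOR 17 = 40
We reduce pile 2 from 57 to 40.
Tokens removed: 57 - 40 = 17
Verification: 40 XOR 40 = 0

17


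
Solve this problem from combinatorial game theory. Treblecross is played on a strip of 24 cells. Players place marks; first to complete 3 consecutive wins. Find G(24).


Treblecross: place X on empty cells; 3-in-a-row wins.
Playing within two cells of an existing X lets the opponent win at once, so sensible play treats the cells i-2..i+2 around each X as dead. The player left with no safe cell loses, so this is a normal-play take-away game on strips of safe cells.
Placing X at cell i (0-indexed) of a strip of k safe cells leaves independent strips of sizes max(0, i-2) and max(0, k-i-3). Hence G(k) = mex{ G(max(0,i-2)) XOR G(max(0,k-i-3)) : 0 <= i < k }, with G(0) = 0.
G(1): splits (0,0):0^0=0 -> mex({0}) = 1
G(2): splits (0,0):0^0=0 -> mex({0}) = 1
G(3): splits (0,0):0^0=0 -> mex({0}) = 1
G(4): splits (0,1):0^1=1 (0,0):0^0=0 -> mex({0, 1}) = 2
G(5): splits (0,2):0^1=1 (0,1):0^1=1 (0,0):0^0=0 -> mex({0, 1}) = 2
G(6) = mex({1}) = 0
G(7) = mex({0, 1, 2}) = 3
G(8) = mex({0, 1, 2}) = 3
G(9) = mex({0, 2}) = 1
G(10) = mex({0, 2, 3}) = 1
G(11) = mex({0, 3}) = 1
G(12) = mex({1, 3}) = 0
G(13) = mex({0, 1, 2, 3}) = 4
G(14) = mex({0, 1, 2}) = 3
G(15) = mex({0, 1, 2}) = 3
G(16) = mex({0, 1, 2, 4}) = 3
G(17) = mex({0, 1, 3, 4}) = 2
G(18) = mex({0, 1, 3, 4}) = 2
G(19) = mex({0, 1, 3, 5}) = 2
G(20) = mex({0, 1, 2, 3, 5}) = 4
G(21) = mex({0, 1, 2, 3, 5}) = 4
G(22) = mex({1, 2, 6}) = 0
G(23) = mex({0, 1, 2, 3, 4, 6}) = 5
G(24) = mex({0, 1, 2, 3, 4}) = 5
Therefore G(24) = 5.

5


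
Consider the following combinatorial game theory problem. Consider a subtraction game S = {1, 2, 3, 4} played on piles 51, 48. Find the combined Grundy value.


Subtraction set: {1, 2, 3, 4}
For this subtraction set, G(n) = n mod 5 (period = max + 1 = 5).
Pile 1 (size 51): G(51) = 51 mod 5 = 1
Pile 2 (size 48): G(48) = 48 mod 5 = 3
Total Grundy value = XOR of all: 1 XOR 3 = 2

2


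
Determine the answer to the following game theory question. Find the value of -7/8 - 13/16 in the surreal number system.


x = -7/8, y = 13/16
Converting to common denominator: 16
x = -14/16, y = 13/16
x - y = -7/8 - 13/16 = -27/16

-27/16


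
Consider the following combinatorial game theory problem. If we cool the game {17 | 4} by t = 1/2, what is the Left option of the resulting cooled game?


Original game: {17 | 4} (a switch {a | b} with a > b).
Cooling by t (for t below the temperature (a - b)/2 = 13/2) taxes each move by t: {a | b} cooled by t is {a - t | b + t}.
Cooling amount: t = 1/2
Cooled Left option: 17 - 1/2 = 33/2
Cooled Right option: 4 + 1/2 = 9/2
Cooled game: {33/2 | 9/2}
Left option = 33/2

33/2


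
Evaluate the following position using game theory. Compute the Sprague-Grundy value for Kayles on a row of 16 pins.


Kayles: a move removes 1 or 2 adjacent pins from a contiguous row.
Removing pins from a row of k leaves two independent rows (a, b) with a + b = k - 1 (one pin) or a + b = k - 2 (two pins); an end removal gives a = 0.
By Sprague-Grundy, G(k) = mex{ G(a) XOR G(b) } over all these splits. G(0) = 0.
G(1): splits (0,0):0^0=0 -> mex({0}) = 1
G(2): splits (0,1):0^1=1 (0,0):0^0=0 -> mex({0, 1}) = 2
G(3): splits (0,2):0^2=2 (1,1):1^1=0 (0,1):0^1=1 -> mex({0, 1, 2}) = 3
G(4): splits (0,3):0^3=3 (1,2):1^2=3 (0,2):0^2=2 (1,1):1^1=0 -> mex({0, 2, 3}) = 1
G(5): splits (0,4):0^1=1 (1,3):1^3=2 (2,2):2^2=0 (0,3):0^3=3 (1,2):1^2=3 -> mex({0, 1, 2, 3}) = 4
G(6) = mex({0, 1, 2, 4}) = 3
G(7) = mex({0, 1, 3, 4, 5}) = 2
G(8) = mex({0, 2, 3, 5, 6}) = 1
G(9) = mex({0, 1, 2, 3, 6, 7}) = 4
G(10) = mex({0, 1, 3, 4, 5, 7}) = 2
G(11) = mex({0, 1, 2, 3, 4, 5}) = 6
G(12) = mex({0, 1, 2, 3, 5, 6, 7}) = 4
G(13) = mex({0, 2, 3, 4, 6, 7}) = 1
G(14) = mex({0, 1, 4, 5, 6, 7}) = 2
G(15) = mex({0, 1, 2, 3, 4, 5, 6}) = 7
G(16) = mex({0, 2, 3, 5, 6, 7}) = 1
Therefore G(16) = 1.

1


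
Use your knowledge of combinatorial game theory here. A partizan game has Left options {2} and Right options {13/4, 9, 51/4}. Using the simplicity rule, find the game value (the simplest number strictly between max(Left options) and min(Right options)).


Left options: {2}, max = 2
Right options: {13/4, 9, 51/4}, min = 13/4
All options are numbers and max(Left) < min(Right), so by the simplicity theorem the value is the simplest (earliest-born) number strictly between 2 and 13/4.
The only integer strictly between 2 and 13/4 is 3.
No non-integer in the interval can be simpler: if x is a non-integer in the interval, then floor(x) or ceil(x) also lies in the interval (the interval contains an integer), and both are proper prefixes of x's sign expansion, i.e. born earlier. So the game value is 3.
Game value = 3

3


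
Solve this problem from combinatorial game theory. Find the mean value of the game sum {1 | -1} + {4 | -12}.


G1 = {1 | -1}, G2 = {4 | -12}
Each is a switch {a | b} with numbers a > b; its mean value is (a + b)/2, and mean value is additive over game sums: m(G1 + G2) = m(G1) + m(G2).
Mean of G1 = (1 + (-1))/2 = 0/2 = 0
Mean of G2 = (4 + (-12))/2 = -8/2 = -4
Mean of G1 + G2 = 0 + -4 = -4

-4


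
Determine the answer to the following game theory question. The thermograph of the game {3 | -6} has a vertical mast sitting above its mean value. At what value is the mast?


Game = {3 | -6}, a switch {a | b} with numbers a > b.
Its thermograph has left wall a - t and right wall b + t, which meet at t = (a - b)/2, where both equal (a + b)/2. So the mast (mean value) is at (a + b)/2.
Mean = (3 + (-6))/2 = -3/2 = -3/2

-3/2


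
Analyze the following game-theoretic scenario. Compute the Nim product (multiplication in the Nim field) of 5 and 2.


Nim multiplication is bilinear over XOR: (u XOR v) * w = (u*w) XOR (v*w).
So we split each operand into its bit components and XOR the pairwise Nim products.
5 = 1 + 4 (as XOR of powers of 2).
2 = 2 (as XOR of powers of 2).
Using the standard Nim-product table on single bits:
  2*2 = 3,   2*4 = 8,   2*8 = 12,
  4*4 = 6,   4*8 = 11,  8*8 = 13,
and  1*x = x (identity), k*l = l*k (commutative).
Pairwise Nim products:
  1 * 2 = 2
  4 * 2 = 8
XOR them: 2 XOR 8 = 10.
Result: 5 * 2 = 10 (in Nim).

10


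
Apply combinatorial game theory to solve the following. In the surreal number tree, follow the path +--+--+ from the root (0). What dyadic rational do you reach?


Sign expansion: +--+--+
Rule: track bounds (lo, hi), initially (-inf, +inf). On '+', the current value becomes lo and we move to the simplest number in (value, hi): value + 1 if hi = +inf, otherwise the midpoint (value + hi)/2. On '-', the current value becomes hi and we move to value - 1 if lo = -inf, otherwise the midpoint (lo + value)/2.
Start at 0.
Step 1: sign = +, move right. Bounds: (0, +inf). Value = 1
Step 2: sign = -, move left. Bounds: (0, 1). Value = 1/2
Step 3: sign = -, move left. Bounds: (0, 1/2). Value = 1/4
Step 4: sign = +, move right. Bounds: (1/4, 1/2). Value = 3/8
Step 5: sign = -, move left. Bounds: (1/4, 3/8). Value = 5/16
Step 6: sign = -, move left. Bounds: (1/4, 5/16). Value = 9/32
Step 7: sign = +, move right. Bounds: (9/32, 5/16). Value = 19/64
The surreal number with sign expansion +--+--+ is 19/64.

19/64


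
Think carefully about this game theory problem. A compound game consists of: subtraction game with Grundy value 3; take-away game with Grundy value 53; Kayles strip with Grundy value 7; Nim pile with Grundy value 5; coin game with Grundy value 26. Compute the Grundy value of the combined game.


By the Sprague-Grundy theorem, the Grundy value of a sum of games is the XOR of individual Grundy values.
subtraction game: Grundy value = 3. Running XOR: 0 XOR 3 = 3
take-away game: Grundy value = 53. Running XOR: 3 XOR 53 = 54
Kayles strip: Grundy value = 7. Running XOR: 54 XOR 7 = 49
Nim pile: Grundy value = 5. Running XOR: 49 XOR 5 = 52
coin game: Grundy value = 26. Running XOR: 52 XOR 26 = 46
The combined Grundy value is 46.

46


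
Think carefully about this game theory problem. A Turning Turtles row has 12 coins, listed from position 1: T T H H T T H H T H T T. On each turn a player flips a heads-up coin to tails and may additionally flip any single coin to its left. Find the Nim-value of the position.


Coins: T T H H T T H H T H T T
Key fact: a single head at position k behaves exactly like a Nim heap of size k (turning it to T and optionally flipping a coin at j < k corresponds to moving the heap from k to j, or to 0), and heads combine as a disjunctive sum (two heads at the same place would cancel, matching j XOR j = 0). So the Nim-value is the XOR of the 1-indexed positions of the heads.
Face-up positions (1-indexed): [3, 4, 7, 8, 10]
XOR 0 with 3: 0 XOR 3 = 3
XOR 3 with 4: 3 XOR 4 = 7
XOR 7 with 7: 7 XOR 7 = 0
XOR 0 with 8: 0 XOR 8 = 8
XOR 8 with 10: 8 XOR 10 = 2
Nim-value = 2

2


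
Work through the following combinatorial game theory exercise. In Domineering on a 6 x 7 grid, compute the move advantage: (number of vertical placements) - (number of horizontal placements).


Board is 6 x 7 (rows x cols).
Left (vertical) placements: (rows-1) * cols = 5 * 7 = 35
Right (horizontal) placements: rows * (cols-1) = 6 * 6 = 36
Advantage = Left - Right = 35 - 36 = -1

-1


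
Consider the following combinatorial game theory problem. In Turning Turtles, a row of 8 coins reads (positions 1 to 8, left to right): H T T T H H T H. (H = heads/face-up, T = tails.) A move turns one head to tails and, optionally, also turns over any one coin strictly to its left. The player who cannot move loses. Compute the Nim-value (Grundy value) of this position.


Coins: H T T T H H T H
Key fact: a single head at position k behaves exactly like a Nim heap of size k (turning it to T and optionally flipping a coin at j < k corresponds to moving the heap from k to j, or to 0), and heads combine as a disjunctive sum (two heads at the same place would cancel, matching j XOR j = 0). So the Nim-value is the XOR of the 1-indexed positions of the heads.
Face-up positions (1-indexed): [1, 5, 6, 8]
XOR 0 with 1: 0 XOR 1 = 1
XOR 1 with 5: 1 XOR 5 = 4
XOR 4 with 6: 4 XOR 6 = 2
XOR 2 with 8: 2 XOR 8 = 10
Nim-value = 10

10


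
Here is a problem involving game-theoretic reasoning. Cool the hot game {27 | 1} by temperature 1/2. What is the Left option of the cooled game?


Original game: {27 | 1} (a switch {a | b} with a > b).
Cooling by t (for t below the temperature (a - b)/2 = 13) taxes each move by t: {a | b} cooled by t is {a - t | b + t}.
Cooling amount: t = 1/2
Cooled Left option: 27 - 1/2 = 53/2
Cooled Right option: 1 + 1/2 = 3/2
Cooled game: {53/2 | 3/2}
Left option = 53/2

53/2


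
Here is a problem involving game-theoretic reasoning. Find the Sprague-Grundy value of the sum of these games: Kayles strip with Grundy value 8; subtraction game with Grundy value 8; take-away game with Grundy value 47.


By the Sprague-Grundy theorem, the Grundy value of a sum of games is the XOR of individual Grundy values.
Kayles strip: Grundy value = 8. Running XOR: 0 XOR 8 = 8
subtraction game: Grundy value = 8. Running XOR: 8 XOR 8 = 0
take-away game: Grundy value = 47. Running XOR: 0 XOR 47 = 47
The combined Grundy value is 47.

47


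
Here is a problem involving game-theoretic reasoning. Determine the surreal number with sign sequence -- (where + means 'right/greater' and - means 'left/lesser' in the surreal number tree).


Sign expansion: --
Rule: track bounds (lo, hi), initially (-inf, +inf). On '+', the current value becomes lo and we move to the simplest number in (value, hi): value + 1 if hi = +inf, otherwise the midpoint (value + hi)/2. On '-', the current value becomes hi and we move to value - 1 if lo = -inf, otherwise the midpoint (lo + value)/2.
Start at 0.
Step 1: sign = -, move left. Bounds: (-inf, 0). Value = -1
Step 2: sign = -, move left. Bounds: (-inf, -1). Value = -2
The surreal number with sign expansion -- is -2.

-2


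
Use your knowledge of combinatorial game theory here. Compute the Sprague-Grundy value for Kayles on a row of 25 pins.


Kayles: a move removes 1 or 2 adjacent pins from a contiguous row.
Removing pins from a row of k leaves two independent rows (a, b) with a + b = k - 1 (one pin) or a + b = k - 2 (two pins); an end removal gives a = 0.
By Sprague-Grundy, G(k) = mex{ G(a) XOR G(b) } over all these splits. G(0) = 0.
G(1): splits (0,0):0^0=0 -> mex({0}) = 1
G(2): splits (0,1):0^1=1 (0,0):0^0=0 -> mex({0, 1}) = 2
G(3): splits (0,2):0^2=2 (1,1):1^1=0 (0,1):0^1=1 -> mex({0, 1, 2}) = 3
G(4): splits (0,3):0^3=3 (1,2):1^2=3 (0,2):0^2=2 (1,1):1^1=0 -> mex({0, 2, 3}) = 1
G(5): splits (0,4):0^1=1 (1,3):1^3=2 (2,2):2^2=0 (0,3):0^3=3 (1,2):1^2=3 -> mex({0, 1, 2, 3}) = 4
G(6) = mex({0, 1, 2, 4}) = 3
G(7) = mex({0, 1, 3, 4, 5}) = 2
G(8) = mex({0, 2, 3, 5, 6}) = 1
G(9) = mex({0, 1, 2, 3, 6, 7}) = 4
G(10) = mex({0, 1, 3, 4, 5, 7}) = 2
G(11) = mex({0, 1, 2, 3, 4, 5}) = 6
G(12) = mex({0, 1, 2, 3, 5, 6, 7}) = 4
G(13) = mex({0, 2, 3, 4, 6, 7}) = 1
G(14) = mex({0, 1, 4, 5, 6, 7}) = 2
G(15) = mex({0, 1, 2, 3, 4, 5, 6}) = 7
G(16) = mex({0, 2, 3, 5, 6, 7}) = 1
G(17) = mex({0, 1, 2, 3, 5, 6, 7}) = 4
G(18) = mex({0, 1, 2, 4, 5, 6}) = 3
G(19) = mex({0, 1, 3, 4, 5, 7}) = 2
G(20) = mex({0, 2, 3, 4, 5, 6, 7}) = 1
G(21) = mex({0, 1, 2, 3, 5, 6, 7}) = 4
G(22) = mex({0, 1, 2, 3, 4, 5, 7}) = 6
G(23) = mex({0, 1, 2, 3, 4, 5, 6}) = 7
G(24) = mex({0, 1, 2, 3, 5, 6, 7}) = 4
G(25) = mex({0, 2, 3, 4, 6, 7}) = 1
Therefore G(25) = 1.

1


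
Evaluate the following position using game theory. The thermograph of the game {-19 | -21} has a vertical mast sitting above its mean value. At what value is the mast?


Game = {-19 | -21}, a switch {a | b} with numbers a > b.
Its thermograph has left wall a - t and right wall b + t, which meet at t = (a - b)/2, where both equal (a + b)/2. So the mast (mean value) is at (a + b)/2.
Mean = (-19 + (-21))/2 = -40/2 = -20

-20


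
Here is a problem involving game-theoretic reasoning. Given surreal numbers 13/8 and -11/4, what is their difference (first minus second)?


x = 13/8, y = -11/4
Converting to common denominator: 8
x = 13/8, y = -22/8
x - y = 13/8 - -11/4 = 35/8

35/8


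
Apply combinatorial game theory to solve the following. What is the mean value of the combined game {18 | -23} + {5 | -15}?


G1 = {18 | -23}, G2 = {5 | -15}
Each is a switch {a | b} with numbers a > b; its mean value is (a + b)/2, and mean value is additive over game sums: m(G1 + G2) = m(G1) + m(G2).
Mean of G1 = (18 + (-23))/2 = -5/2 = -5/2
Mean of G2 = (5 + (-15))/2 = -10/2 = -5
Mean of G1 + G2 = -5/2 + -5 = -15/2

-15/2


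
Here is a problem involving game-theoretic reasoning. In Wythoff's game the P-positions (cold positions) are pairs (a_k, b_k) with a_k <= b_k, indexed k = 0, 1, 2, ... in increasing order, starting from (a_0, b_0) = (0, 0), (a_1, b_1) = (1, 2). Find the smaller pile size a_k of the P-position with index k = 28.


By Wythoff's theorem, a_k = floor(k * phi) and b_k = floor(k * phi^2) = a_k + k, where phi = (1 + sqrt(5))/2 is the golden ratio.
phi = (1 + sqrt(5))/2 = 1.618034
k = 28
k * phi = 28 * 1.618034 = 45.304952
a_28 = floor(k * phi) = 45

45


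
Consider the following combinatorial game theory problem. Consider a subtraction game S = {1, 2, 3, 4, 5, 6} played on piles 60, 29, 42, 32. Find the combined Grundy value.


Subtraction set: {1, 2, 3, 4, 5, 6}
For this subtraction set, G(n) = n mod 7 (period = max + 1 = 7).
Pile 1 (size 60): G(60) = 60 mod 7 = 4
Pile 2 (size 29): G(29) = 29 mod 7 = 1
Pile 3 (size 42): G(42) = 42 mod 7 = 0
Pile 4 (size 32): G(32) = 32 mod 7 = 4
Total Grundy value = XOR of all: 4 XOR 1 XOR 0 XOR 4 = 1

1


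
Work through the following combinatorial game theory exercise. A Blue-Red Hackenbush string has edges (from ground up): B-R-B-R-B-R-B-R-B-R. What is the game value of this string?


Edges (from ground): B-R-B-R-B-R-B-R-B-R
By Berlekamp's sign-expansion rule, a Blue-Red Hackenbush stalk has the value of the surreal number whose sign sequence is the edge sequence with B -> + and R -> -.
Sign sequence: +-+-+-+-+-
Trace the sign expansion in the surreal number tree, starting from 0:
Edge 1: B (sign +) -> bounds (0, +inf), value = 1
Edge 2: R (sign -) -> bounds (0, 1), value = 1/2
Edge 3: B (sign +) -> bounds (1/2, 1), value = 3/4
Edge 4: R (sign -) -> bounds (1/2, 3/4), value = 5/8
Edge 5: B (sign +) -> bounds (5/8, 3/4), value = 11/16
Edge 6: R (sign -) -> bounds (5/8, 11/16), value = 21/32
Edge 7: B (sign +) -> bounds (21/32, 11/16), value = 43/64
Edge 8: R (sign -) -> bounds (21/32, 43/64), value = 85/128
Edge 9: B (sign +) -> bounds (85/128, 43/64), value = 171/256
Edge 10: R (sign -) -> bounds (85/128, 171/256), value = 341/512
Game value = 341/512

341/512


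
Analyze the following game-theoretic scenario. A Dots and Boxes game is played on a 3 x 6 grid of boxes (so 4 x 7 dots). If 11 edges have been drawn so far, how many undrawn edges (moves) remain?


Grid: 3 x 6 boxes, i.e. 4 rows and 7 columns of dots.
Horizontal edges: (rows + 1) * cols = 4 * 6 = 24
Vertical edges: rows * (cols + 1) = 3 * 7 = 21
Total edges: 24 + 21 = 45
Edges drawn: 11
Remaining: 45 - 11 = 34

34


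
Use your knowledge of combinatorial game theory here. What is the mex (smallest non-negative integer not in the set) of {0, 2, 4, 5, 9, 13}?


Set = {0, 2, 4, 5, 9, 13}
0 is in the set.
1 is NOT in the set. This is the mex.
mex = 1

1


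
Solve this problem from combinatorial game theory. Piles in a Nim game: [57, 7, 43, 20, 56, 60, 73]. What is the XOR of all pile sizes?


We need the XOR (exclusive or) of all pile sizes.
After XOR-ing pile 1 (size 57): 0 XOR 57 = 57
After XOR-ing pile 2 (size 7): 57 XOR 7 = 62
After XOR-ing pile 3 (size 43): 62 XOR 43 = 21
After XOR-ing pile 4 (size 20): 21 XOR 20 = 1
After XOR-ing pile 5 (size 56): 1 XOR 56 = 57
After XOR-ing pile 6 (size 60): 57 XOR 60 = 5
After XOR-ing pile 7 (size 73): 5 XOR 73 = 76
The Nim-value of this position is 76.

76


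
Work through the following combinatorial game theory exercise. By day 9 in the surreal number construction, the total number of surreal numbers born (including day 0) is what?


Day 0: {|} = 0 is born. Count = 1.
Day n: the number of surreal numbers born by day n is 2^(n+1) - 1.
By day 0: 2^1 - 1 = 1
By day 1: 2^2 - 1 = 3
By day 2: 2^3 - 1 = 7
By day 3: 2^4 - 1 = 15
By day 4: 2^5 - 1 = 31
By day 5: 2^6 - 1 = 63
By day 6: 2^7 - 1 = 127
By day 7: 2^8 - 1 = 255
By day 8: 2^9 - 1 = 511
By day 9: 2^10 - 1 = 1023
By day 9: 1023 surreal numbers.

1023


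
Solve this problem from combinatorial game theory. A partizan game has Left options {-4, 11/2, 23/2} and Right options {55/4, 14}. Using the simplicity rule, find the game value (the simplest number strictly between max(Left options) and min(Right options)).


Left options: {-4, 11/2, 23/2}, max = 23/2
Right options: {55/4, 14}, min = 55/4
All options are numbers and max(Left) < min(Right), so by the simplicity theorem the value is the simplest (earliest-born) number strictly between 23/2 and 55/4.
Integers 12 through 13 all lie strictly between 23/2 and 55/4.
Among integers, the simplest (lowest birthday = smallest |n|; 0 is born on day 0, +-n on day n) is 12.
No non-integer in the interval can be simpler: if x is a non-integer in the interval, then floor(x) or ceil(x) also lies in the interval (the interval contains an integer), and both are proper prefixes of x's sign expansion, i.e. born earlier. So the game value is 12.
Game value = 12

12


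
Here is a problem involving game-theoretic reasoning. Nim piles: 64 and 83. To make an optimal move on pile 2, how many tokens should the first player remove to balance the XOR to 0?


Piles: 64 and 83
Current XOR: 64 XOR 83 = 19 (non-zero, so this is an N-position).
To make the XOR zero, we need to find a move that balances the piles.
For pile 2 (size 83): target = 83 XOR 19 = 64
We reduce pile 2 from 83 to 64.
Tokens removed: 83 - 64 = 19
Verification: 64 XOR 64 = 0

19


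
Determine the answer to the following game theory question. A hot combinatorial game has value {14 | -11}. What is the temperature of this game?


The game is {14 | -11}, a switch {a | b} with numbers a > b.
Cooling {a | b} by t gives {a - t | b + t}, which stops being hot when a - t = b + t, i.e. at t = (a - b)/2. So the temperature of a switch is (a - b)/2.
Temperature = (Left option - Right option) / 2
= (14 - (-11)) / 2
= 25 / 2
= 25/2

25/2


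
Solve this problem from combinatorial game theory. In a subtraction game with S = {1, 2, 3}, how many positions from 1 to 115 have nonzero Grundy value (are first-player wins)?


Subtraction set S = {1, 2, 3}, so G(n) = n mod 4.
G(n) = 0 when n is a multiple of 4.
Multiples of 4 in [1, 115]: 28
N-positions (nonzero Grundy) = 115 - 28 = 87

87
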